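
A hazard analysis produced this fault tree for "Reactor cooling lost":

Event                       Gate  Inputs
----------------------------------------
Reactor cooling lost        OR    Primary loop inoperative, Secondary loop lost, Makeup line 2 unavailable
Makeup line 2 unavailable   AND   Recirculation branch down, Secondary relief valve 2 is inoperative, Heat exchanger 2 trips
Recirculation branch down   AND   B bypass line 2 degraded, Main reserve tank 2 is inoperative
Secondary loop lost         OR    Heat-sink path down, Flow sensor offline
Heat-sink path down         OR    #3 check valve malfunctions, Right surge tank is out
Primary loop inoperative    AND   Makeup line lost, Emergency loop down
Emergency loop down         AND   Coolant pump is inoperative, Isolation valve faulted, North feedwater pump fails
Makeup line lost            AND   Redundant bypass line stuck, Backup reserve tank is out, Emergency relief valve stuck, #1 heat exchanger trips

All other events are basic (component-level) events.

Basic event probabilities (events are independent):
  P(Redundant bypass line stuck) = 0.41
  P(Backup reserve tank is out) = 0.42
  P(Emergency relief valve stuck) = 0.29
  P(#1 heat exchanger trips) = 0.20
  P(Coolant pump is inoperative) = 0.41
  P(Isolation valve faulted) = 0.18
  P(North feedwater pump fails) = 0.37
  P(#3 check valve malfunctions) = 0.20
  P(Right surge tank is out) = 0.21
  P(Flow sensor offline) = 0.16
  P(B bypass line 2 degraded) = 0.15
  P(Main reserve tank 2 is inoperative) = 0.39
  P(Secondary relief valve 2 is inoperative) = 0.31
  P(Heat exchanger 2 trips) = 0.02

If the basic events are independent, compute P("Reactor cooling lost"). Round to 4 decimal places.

P(Makeup line lost) [AND] = 0.41 × 0.42 × 0.29 × 0.20 = 0.009988
P(Emergency loop down) [AND] = 0.41 × 0.18 × 0.37 = 0.027306
P(Primary loop inoperative) [AND] = 0.009988 × 0.027306 = 0.000273
P(Heat-sink path down) [OR] = 1 − (1−0.20) × (1−0.21) = 0.368000
P(Secondary loop lost) [OR] = 1 − (1−0.368000) × (1−0.16) = 0.469120
P(Recirculation branch down) [AND] = 0.15 × 0.39 = 0.058500
P(Makeup line 2 unavailable) [AND] = 0.058500 × 0.31 × 0.02 = 0.000363
P(Reactor cooling lost) [OR] = 1 − (1−0.000273) × (1−0.469120) × (1−0.000363) = 0.469458
Rounded to 4 decimal places: P(Reactor cooling lost) ≈ 0.4695.

0.4695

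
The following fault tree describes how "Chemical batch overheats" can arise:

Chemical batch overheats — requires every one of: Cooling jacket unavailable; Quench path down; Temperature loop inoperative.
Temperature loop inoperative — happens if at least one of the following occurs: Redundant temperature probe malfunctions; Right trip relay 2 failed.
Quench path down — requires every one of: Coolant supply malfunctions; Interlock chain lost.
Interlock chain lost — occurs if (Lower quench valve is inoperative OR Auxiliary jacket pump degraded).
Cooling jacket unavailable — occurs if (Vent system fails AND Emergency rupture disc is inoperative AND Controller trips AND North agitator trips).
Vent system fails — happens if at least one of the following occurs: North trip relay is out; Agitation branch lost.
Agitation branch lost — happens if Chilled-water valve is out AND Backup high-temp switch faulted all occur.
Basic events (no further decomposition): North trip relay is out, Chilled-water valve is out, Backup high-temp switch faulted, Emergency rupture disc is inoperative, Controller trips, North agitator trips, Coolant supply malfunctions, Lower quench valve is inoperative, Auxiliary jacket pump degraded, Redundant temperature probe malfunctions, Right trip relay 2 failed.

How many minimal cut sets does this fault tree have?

8

Agitation branch lost [AND]: one cut set from each child combined → 1 × 1 = 1 cut set(s).
Vent system fails [OR]: union of children's cut sets → 2 cut set(s).
Cooling jacket unavailable [AND]: one cut set from each child combined → 2 × 1 × 1 × 1 = 2 cut set(s).
Interlock chain lost [OR]: union of children's cut sets → 2 cut set(s).
Quench path down [AND]: one cut set from each child combined → 1 × 2 = 2 cut set(s).
Temperature loop inoperative [OR]: union of children's cut sets → 2 cut set(s).
Chemical batch overheats [AND]: one cut set from each child combined → 2 × 2 × 2 = 8 cut set(s).
Minimal cut sets: {Controller trips, Coolant supply malfunctions, Emergency rupture disc is inoperative, Lower quench valve is inoperative, North agitator trips, North trip relay is out, Redundant temperature probe malfunctions}; {Controller trips, Coolant supply malfunctions, Emergency rupture disc is inoperative, Lower quench valve is inoperative, North agitator trips, North trip relay is out, Right trip relay 2 failed}; {Auxiliary jacket pump degraded, Controller trips, Coolant supply malfunctions, Emergency rupture disc is inoperative, North agitator trips, North trip relay is out, Redundant temperature probe malfunctions}; {Auxiliary jacket pump degraded, Controller trips, Coolant supply malfunctions, Emergency rupture disc is inoperative, North agitator trips, North trip relay is out, Right trip relay 2 failed}; {Backup high-temp switch faulted, Chilled-water valve is out, Controller trips, Coolant supply malfunctions, Emergency rupture disc is inoperative, Lower quench valve is inoperative, North agitator trips, Redundant temperature probe malfunctions}; {Backup high-temp switch faulted, Chilled-water valve is out, Controller trips, Coolant supply malfunctions, Emergency rupture disc is inoperative, Lower quench valve is inoperative, North agitator trips, Right trip relay 2 failed}; {Auxiliary jacket pump degraded, Backup high-temp switch faulted, Chilled-water valve is out, Controller trips, Coolant supply malfunctions, Emergency rupture disc is inoperative, North agitator trips, Redundant temperature probe malfunctions}; {Auxiliary jacket pump degraded, Backup high-temp switch faulted, Chilled-water valve is out, Controller trips, Coolant supply malfunctions, Emergency rupture disc is inoperative, North agitator trips, Right trip relay 2 failed}.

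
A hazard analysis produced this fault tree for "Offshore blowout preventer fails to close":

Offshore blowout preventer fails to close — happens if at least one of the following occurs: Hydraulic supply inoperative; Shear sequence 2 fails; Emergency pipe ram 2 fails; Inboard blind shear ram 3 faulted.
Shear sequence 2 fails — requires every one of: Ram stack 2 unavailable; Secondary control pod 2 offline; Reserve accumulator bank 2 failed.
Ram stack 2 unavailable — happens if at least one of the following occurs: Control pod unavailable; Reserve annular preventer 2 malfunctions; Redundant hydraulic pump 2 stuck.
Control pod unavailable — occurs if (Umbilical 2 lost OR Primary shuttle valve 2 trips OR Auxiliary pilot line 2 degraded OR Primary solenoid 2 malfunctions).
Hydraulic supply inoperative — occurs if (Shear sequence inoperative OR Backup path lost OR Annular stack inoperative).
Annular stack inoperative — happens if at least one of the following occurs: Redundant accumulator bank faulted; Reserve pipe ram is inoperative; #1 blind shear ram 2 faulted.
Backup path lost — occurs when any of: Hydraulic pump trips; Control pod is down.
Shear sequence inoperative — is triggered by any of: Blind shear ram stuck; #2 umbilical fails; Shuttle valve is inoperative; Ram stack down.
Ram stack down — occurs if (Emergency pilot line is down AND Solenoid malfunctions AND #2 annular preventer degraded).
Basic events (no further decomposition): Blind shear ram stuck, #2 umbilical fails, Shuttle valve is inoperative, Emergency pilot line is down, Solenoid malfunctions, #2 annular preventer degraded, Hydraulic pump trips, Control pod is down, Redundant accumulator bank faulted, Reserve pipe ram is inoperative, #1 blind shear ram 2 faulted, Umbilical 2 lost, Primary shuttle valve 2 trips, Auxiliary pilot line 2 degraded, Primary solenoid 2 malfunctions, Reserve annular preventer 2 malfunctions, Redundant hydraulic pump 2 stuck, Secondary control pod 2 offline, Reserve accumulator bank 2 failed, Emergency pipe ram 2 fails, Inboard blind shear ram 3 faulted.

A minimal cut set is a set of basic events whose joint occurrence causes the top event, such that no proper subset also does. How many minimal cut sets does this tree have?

Ram stack down [AND]: one cut set from each child combined → 1 × 1 × 1 = 1 cut set(s).
Shear sequence inoperative [OR]: union of children's cut sets → 4 cut set(s).
Backup path lost [OR]: union of children's cut sets → 2 cut set(s).
Annular stack inoperative [OR]: union of children's cut sets → 3 cut set(s).
Hydraulic supply inoperative [OR]: union of children's cut sets → 9 cut set(s).
Control pod unavailable [OR]: union of children's cut sets → 4 cut set(s).
Ram stack 2 unavailable [OR]: union of children's cut sets → 6 cut set(s).
Shear sequence 2 fails [AND]: one cut set from each child combined → 6 × 1 × 1 = 6 cut set(s).
Offshore blowout preventer fails to close [OR]: union of children's cut sets → 17 cut set(s).

17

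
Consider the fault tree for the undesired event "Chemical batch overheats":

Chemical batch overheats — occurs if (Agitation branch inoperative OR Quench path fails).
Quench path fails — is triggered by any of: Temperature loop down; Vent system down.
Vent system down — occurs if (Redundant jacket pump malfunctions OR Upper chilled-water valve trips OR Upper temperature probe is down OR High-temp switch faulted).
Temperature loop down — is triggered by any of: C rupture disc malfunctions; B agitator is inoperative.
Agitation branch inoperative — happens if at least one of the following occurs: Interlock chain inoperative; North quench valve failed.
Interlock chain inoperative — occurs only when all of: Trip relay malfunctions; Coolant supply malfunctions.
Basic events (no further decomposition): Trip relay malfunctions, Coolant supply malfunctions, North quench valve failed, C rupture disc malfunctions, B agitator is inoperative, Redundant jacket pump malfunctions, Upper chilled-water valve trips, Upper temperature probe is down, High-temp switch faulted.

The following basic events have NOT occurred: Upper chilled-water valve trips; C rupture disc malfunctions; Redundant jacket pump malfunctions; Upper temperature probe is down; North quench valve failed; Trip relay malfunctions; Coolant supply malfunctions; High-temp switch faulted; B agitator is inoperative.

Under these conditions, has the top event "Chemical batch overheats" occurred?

No

Interlock chain inoperative [AND]: Trip relay malfunctions=not, Coolant supply malfunctions=not → not all inputs occur → does not occur.
Agitation branch inoperative [OR]: Interlock chain inoperative=not, North quench valve failed=not → no input occurs → does not occur.
Temperature loop down [OR]: C rupture disc malfunctions=not, B agitator is inoperative=not → no input occurs → does not occur.
Vent system down [OR]: Redundant jacket pump malfunctions=not, Upper chilled-water valve trips=not, Upper temperature probe is down=not, High-temp switch faulted=not → no input occurs → does not occur.
Quench path fails [OR]: Temperature loop down=not, Vent system down=not → no input occurs → does not occur.
Chemical batch overheats [OR]: Agitation branch inoperative=not, Quench path fails=not → no input occurs → does not occur.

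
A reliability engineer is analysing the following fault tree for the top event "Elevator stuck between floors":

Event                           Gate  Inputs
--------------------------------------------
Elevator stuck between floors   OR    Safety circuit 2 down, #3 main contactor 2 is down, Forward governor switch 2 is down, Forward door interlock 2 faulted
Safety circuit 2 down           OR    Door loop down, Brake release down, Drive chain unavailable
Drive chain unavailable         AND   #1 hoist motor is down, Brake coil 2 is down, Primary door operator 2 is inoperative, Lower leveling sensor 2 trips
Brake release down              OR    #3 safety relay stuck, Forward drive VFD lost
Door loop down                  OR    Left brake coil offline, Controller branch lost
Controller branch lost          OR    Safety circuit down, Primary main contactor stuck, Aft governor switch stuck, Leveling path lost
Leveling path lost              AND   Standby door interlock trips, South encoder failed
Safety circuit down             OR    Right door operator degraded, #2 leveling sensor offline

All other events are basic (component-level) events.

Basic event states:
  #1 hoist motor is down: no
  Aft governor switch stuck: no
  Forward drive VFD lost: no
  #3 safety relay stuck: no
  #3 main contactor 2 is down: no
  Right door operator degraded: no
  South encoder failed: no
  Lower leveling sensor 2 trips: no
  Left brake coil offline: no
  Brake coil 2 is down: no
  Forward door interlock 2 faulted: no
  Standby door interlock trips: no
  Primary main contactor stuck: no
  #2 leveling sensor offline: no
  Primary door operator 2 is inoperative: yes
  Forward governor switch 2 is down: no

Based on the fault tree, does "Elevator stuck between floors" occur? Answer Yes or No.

No

Safety circuit down [OR]: Right door operator degraded=not, #2 leveling sensor offline=not → no input occurs → does not occur.
Leveling path lost [AND]: Standby door interlock trips=not, South encoder failed=not → not all inputs occur → does not occur.
Controller branch lost [OR]: Safety circuit down=not, Primary main contactor stuck=not, Aft governor switch stuck=not, Leveling path lost=not → no input occurs → does not occur.
Door loop down [OR]: Left brake coil offline=not, Controller branch lost=not → no input occurs → does not occur.
Brake release down [OR]: #3 safety relay stuck=not, Forward drive VFD lost=not → no input occurs → does not occur.
Drive chain unavailable [AND]: #1 hoist motor is down=not, Brake coil 2 is down=not, Primary door operator 2 is inoperative=occurs, Lower leveling sensor 2 trips=not → not all inputs occur → does not occur.
Safety circuit 2 down [OR]: Door loop down=not, Brake release down=not, Drive chain unavailable=not → no input occurs → does not occur.
Elevator stuck between floors [OR]: Safety circuit 2 down=not, #3 main contactor 2 is down=not, Forward governor switch 2 is down=not, Forward door interlock 2 faulted=not → no input occurs → does not occur.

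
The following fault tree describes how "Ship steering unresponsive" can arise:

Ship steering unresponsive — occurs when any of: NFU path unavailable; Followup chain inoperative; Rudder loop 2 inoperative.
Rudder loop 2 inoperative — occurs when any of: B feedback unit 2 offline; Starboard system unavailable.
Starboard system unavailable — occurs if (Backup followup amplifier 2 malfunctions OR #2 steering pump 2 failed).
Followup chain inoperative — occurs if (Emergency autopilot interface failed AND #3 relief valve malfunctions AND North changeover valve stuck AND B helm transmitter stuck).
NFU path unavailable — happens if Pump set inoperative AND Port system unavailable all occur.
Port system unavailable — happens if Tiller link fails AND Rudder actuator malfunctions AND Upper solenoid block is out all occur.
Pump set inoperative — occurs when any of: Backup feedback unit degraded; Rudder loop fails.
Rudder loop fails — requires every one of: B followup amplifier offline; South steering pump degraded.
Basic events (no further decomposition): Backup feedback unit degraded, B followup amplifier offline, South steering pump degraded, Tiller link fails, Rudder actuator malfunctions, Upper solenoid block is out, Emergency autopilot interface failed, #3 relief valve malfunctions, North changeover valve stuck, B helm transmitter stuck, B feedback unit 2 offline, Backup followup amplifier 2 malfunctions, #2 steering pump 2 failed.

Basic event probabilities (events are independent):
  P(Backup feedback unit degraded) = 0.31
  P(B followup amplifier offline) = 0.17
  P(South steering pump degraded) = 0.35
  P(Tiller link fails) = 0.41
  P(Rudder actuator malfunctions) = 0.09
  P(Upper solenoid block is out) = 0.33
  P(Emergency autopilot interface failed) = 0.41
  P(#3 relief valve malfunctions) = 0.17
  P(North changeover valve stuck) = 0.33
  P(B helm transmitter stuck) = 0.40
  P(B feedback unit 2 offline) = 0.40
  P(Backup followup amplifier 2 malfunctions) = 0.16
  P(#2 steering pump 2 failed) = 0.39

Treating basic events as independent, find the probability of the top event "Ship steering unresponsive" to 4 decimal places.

P(Rudder loop fails) [AND] = 0.17 × 0.35 = 0.059500
P(Pump set inoperative) [OR] = 1 − (1−0.31) × (1−0.059500) = 0.351055
P(Port system unavailable) [AND] = 0.41 × 0.09 × 0.33 = 0.012177
P(NFU path unavailable) [AND] = 0.351055 × 0.012177 = 0.004275
P(Followup chain inoperative) [AND] = 0.41 × 0.17 × 0.33 × 0.40 = 0.009200
P(Starboard system unavailable) [OR] = 1 − (1−0.16) × (1−0.39) = 0.487600
P(Rudder loop 2 inoperative) [OR] = 1 − (1−0.40) × (1−0.487600) = 0.692560
P(Ship steering unresponsive) [OR] = 1 − (1−0.004275) × (1−0.009200) × (1−0.692560) = 0.696691
Rounded to 4 decimal places: P(Ship steering unresponsive) ≈ 0.6967.

0.6967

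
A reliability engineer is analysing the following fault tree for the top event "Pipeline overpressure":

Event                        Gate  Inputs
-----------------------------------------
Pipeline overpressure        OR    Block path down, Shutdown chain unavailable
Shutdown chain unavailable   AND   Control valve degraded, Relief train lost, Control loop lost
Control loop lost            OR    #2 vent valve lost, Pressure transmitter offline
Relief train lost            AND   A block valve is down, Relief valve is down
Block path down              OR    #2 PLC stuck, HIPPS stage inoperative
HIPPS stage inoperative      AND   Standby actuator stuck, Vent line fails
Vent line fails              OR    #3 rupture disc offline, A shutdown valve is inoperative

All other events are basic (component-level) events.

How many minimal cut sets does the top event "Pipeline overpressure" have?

5

Vent line fails [OR]: union of children's cut sets → 2 cut set(s).
HIPPS stage inoperative [AND]: one cut set from each child combined → 1 × 2 = 2 cut set(s).
Block path down [OR]: union of children's cut sets → 3 cut set(s).
Relief train lost [AND]: one cut set from each child combined → 1 × 1 = 1 cut set(s).
Control loop lost [OR]: union of children's cut sets → 2 cut set(s).
Shutdown chain unavailable [AND]: one cut set from each child combined → 1 × 1 × 2 = 2 cut set(s).
Pipeline overpressure [OR]: union of children's cut sets → 5 cut set(s).
Minimal cut sets: {#2 PLC stuck}; {#3 rupture disc offline, Standby actuator stuck}; {A shutdown valve is inoperative, Standby actuator stuck}; {#2 vent valve lost, A block valve is down, Control valve degraded, Relief valve is down}; {A block valve is down, Control valve degraded, Pressure transmitter offline, Relief valve is down}.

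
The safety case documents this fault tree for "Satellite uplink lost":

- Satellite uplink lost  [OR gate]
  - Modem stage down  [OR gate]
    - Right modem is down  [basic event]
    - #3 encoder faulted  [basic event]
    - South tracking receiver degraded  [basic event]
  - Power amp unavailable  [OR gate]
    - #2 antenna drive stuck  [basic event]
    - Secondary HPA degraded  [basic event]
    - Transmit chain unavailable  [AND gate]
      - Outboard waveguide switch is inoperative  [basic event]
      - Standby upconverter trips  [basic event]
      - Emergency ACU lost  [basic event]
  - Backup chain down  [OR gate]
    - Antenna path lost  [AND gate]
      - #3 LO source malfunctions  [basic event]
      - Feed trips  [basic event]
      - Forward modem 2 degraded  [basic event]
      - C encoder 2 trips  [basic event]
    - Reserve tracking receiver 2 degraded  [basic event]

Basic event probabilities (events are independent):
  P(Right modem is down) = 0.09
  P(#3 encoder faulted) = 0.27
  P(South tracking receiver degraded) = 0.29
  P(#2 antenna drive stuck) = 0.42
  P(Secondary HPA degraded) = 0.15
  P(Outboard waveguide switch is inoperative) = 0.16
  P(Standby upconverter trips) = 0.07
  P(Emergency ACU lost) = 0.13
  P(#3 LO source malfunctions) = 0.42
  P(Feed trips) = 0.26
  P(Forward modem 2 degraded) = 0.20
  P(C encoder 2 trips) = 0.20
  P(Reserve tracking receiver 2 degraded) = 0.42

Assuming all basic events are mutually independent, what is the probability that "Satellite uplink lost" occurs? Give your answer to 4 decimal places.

P(Modem stage down) [OR] = 1 − (1−0.09) × (1−0.27) × (1−0.29) = 0.528347
P(Transmit chain unavailable) [AND] = 0.16 × 0.07 × 0.13 = 0.001456
P(Power amp unavailable) [OR] = 1 − (1−0.42) × (1−0.15) × (1−0.001456) = 0.507718
P(Antenna path lost) [AND] = 0.42 × 0.26 × 0.20 × 0.20 = 0.004368
P(Backup chain down) [OR] = 1 − (1−0.004368) × (1−0.42) = 0.422533
P(Satellite uplink lost) [OR] = 1 − (1−0.528347) × (1−0.507718) × (1−0.422533) = 0.865920
Rounded to 4 decimal places: P(Satellite uplink lost) ≈ 0.8659.

0.8659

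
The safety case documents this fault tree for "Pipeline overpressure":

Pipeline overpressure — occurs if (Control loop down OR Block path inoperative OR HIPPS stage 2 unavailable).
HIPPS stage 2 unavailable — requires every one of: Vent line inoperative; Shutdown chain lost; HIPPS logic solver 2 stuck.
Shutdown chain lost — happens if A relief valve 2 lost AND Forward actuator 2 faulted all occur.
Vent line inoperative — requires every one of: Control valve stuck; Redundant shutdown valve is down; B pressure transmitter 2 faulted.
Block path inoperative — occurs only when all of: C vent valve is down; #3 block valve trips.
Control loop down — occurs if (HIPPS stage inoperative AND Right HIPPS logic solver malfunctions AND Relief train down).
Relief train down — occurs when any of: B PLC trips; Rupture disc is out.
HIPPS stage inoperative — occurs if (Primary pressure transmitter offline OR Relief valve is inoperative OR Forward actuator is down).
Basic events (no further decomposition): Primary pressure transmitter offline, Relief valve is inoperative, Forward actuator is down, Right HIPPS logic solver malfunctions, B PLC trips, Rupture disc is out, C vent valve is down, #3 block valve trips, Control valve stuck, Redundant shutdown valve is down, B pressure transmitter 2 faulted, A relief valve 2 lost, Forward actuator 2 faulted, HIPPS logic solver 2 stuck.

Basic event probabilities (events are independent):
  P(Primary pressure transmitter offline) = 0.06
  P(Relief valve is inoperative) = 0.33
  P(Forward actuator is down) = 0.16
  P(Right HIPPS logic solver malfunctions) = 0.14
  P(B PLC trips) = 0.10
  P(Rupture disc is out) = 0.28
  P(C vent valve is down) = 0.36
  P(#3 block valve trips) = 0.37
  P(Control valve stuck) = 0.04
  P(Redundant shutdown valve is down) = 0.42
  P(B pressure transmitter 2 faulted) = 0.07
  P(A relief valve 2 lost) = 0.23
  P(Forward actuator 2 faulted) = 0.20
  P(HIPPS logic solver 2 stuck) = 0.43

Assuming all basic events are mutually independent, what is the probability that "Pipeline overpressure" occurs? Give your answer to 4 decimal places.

0.1533

P(HIPPS stage inoperative) [OR] = 1 − (1−0.06) × (1−0.33) × (1−0.16) = 0.470968
P(Relief train down) [OR] = 1 − (1−0.10) × (1−0.28) = 0.352000
P(Control loop down) [AND] = 0.470968 × 0.14 × 0.352000 = 0.023209
P(Block path inoperative) [AND] = 0.36 × 0.37 = 0.133200
P(Vent line inoperative) [AND] = 0.04 × 0.42 × 0.07 = 0.001176
P(Shutdown chain lost) [AND] = 0.23 × 0.20 = 0.046000
P(HIPPS stage 2 unavailable) [AND] = 0.001176 × 0.046000 × 0.43 = 0.000023
P(Pipeline overpressure) [OR] = 1 − (1−0.023209) × (1−0.133200) × (1−0.000023) = 0.153337
Rounded to 4 decimal places: P(Pipeline overpressure) ≈ 0.1533.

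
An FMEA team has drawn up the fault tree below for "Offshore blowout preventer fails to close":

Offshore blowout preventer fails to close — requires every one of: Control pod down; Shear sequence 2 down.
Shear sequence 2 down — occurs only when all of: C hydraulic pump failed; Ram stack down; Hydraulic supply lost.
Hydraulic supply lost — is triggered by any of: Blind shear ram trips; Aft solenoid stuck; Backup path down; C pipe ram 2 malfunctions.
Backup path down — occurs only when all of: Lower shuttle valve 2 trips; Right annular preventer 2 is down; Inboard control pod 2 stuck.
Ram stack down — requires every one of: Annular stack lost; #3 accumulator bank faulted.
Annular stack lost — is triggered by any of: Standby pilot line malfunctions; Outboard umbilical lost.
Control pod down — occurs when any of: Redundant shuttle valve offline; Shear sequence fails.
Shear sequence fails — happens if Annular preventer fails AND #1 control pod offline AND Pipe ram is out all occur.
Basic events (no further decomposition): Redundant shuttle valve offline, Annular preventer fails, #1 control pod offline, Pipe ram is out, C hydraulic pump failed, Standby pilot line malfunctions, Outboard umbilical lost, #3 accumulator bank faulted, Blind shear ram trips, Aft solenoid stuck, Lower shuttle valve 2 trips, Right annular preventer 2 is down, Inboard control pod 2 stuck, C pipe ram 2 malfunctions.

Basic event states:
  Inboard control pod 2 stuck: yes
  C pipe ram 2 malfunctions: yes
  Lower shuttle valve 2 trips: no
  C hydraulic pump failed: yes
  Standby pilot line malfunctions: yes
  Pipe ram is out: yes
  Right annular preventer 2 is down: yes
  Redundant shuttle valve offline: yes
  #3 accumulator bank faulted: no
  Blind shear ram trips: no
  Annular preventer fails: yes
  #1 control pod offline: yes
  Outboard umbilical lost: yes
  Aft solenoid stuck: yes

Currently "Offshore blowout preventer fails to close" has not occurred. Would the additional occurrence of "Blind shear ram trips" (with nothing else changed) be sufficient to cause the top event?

Counterfactual: set "Blind shear ram trips" to occurred.
Shear sequence fails [AND]: Annular preventer fails=occurs, #1 control pod offline=occurs, Pipe ram is out=occurs → all inputs occur → occurs.
Control pod down [OR]: Redundant shuttle valve offline=occurs, Shear sequence fails=occurs → at least one input occurs → occurs.
Annular stack lost [OR]: Standby pilot line malfunctions=occurs, Outboard umbilical lost=occurs → at least one input occurs → occurs.
Ram stack down [AND]: Annular stack lost=occurs, #3 accumulator bank faulted=not → not all inputs occur → does not occur.
Backup path down [AND]: Lower shuttle valve 2 trips=not, Right annular preventer 2 is down=occurs, Inboard control pod 2 stuck=occurs → not all inputs occur → does not occur.
Hydraulic supply lost [OR]: Blind shear ram trips=occurs, Aft solenoid stuck=occurs, Backup path down=not, C pipe ram 2 malfunctions=occurs → at least one input occurs → occurs.
Shear sequence 2 down [AND]: C hydraulic pump failed=occurs, Ram stack down=not, Hydraulic supply lost=occurs → not all inputs occur → does not occur.
Offshore blowout preventer fails to close [AND]: Control pod down=occurs, Shear sequence 2 down=not → not all inputs occur → does not occur.

No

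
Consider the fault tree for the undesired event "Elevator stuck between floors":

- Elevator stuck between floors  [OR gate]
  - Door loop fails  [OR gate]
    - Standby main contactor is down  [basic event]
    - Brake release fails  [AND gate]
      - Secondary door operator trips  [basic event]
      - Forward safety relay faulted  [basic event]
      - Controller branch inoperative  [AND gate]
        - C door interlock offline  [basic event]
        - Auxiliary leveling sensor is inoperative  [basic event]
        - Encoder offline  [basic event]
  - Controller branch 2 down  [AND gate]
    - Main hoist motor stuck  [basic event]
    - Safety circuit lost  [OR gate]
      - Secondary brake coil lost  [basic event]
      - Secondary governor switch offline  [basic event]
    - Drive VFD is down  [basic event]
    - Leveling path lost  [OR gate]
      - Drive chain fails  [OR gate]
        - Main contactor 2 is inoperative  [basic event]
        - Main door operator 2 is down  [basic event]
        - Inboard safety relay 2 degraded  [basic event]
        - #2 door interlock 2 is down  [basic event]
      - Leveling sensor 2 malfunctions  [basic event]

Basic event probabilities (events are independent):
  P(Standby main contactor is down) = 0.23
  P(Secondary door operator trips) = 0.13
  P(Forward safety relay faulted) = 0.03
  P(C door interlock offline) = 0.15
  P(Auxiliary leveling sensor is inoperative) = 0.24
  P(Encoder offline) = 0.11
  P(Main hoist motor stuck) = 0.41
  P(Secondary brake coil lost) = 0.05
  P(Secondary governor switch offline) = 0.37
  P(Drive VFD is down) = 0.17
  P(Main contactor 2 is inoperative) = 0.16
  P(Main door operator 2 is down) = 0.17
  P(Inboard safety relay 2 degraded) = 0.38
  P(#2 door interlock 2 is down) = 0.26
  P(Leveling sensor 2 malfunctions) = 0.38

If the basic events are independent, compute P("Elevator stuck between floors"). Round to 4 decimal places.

P(Controller branch inoperative) [AND] = 0.15 × 0.24 × 0.11 = 0.003960
P(Brake release fails) [AND] = 0.13 × 0.03 × 0.003960 = 0.000015
P(Door loop fails) [OR] = 1 − (1−0.23) × (1−0.000015) = 0.230012
P(Safety circuit lost) [OR] = 1 − (1−0.05) × (1−0.37) = 0.401500
P(Drive chain fails) [OR] = 1 − (1−0.16) × (1−0.17) × (1−0.38) × (1−0.26) = 0.680125
P(Leveling path lost) [OR] = 1 − (1−0.680125) × (1−0.38) = 0.801678
P(Controller branch 2 down) [AND] = 0.41 × 0.401500 × 0.17 × 0.801678 = 0.022435
P(Elevator stuck between floors) [OR] = 1 − (1−0.230012) × (1−0.022435) = 0.247287
Rounded to 4 decimal places: P(Elevator stuck between floors) ≈ 0.2473.

0.2473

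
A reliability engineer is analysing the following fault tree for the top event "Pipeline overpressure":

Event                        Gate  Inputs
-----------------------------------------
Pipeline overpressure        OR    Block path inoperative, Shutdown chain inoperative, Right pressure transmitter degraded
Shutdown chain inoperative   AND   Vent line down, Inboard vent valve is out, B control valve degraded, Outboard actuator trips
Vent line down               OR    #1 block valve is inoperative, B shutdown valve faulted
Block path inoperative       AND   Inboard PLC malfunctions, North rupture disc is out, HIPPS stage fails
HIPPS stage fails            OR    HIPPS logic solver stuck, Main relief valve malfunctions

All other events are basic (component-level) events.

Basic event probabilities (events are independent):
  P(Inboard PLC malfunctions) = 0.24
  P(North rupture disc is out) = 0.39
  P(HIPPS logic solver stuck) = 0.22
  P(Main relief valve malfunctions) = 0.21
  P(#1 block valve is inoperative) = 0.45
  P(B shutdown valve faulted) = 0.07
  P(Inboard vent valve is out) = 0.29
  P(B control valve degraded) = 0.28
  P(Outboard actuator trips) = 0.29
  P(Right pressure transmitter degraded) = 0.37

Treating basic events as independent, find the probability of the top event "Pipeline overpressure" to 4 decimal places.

0.3996

P(HIPPS stage fails) [OR] = 1 − (1−0.22) × (1−0.21) = 0.383800
P(Block path inoperative) [AND] = 0.24 × 0.39 × 0.383800 = 0.035924
P(Vent line down) [OR] = 1 − (1−0.45) × (1−0.07) = 0.488500
P(Shutdown chain inoperative) [AND] = 0.488500 × 0.29 × 0.28 × 0.29 = 0.011503
P(Pipeline overpressure) [OR] = 1 − (1−0.035924) × (1−0.011503) × (1−0.37) = 0.399619
Rounded to 4 decimal places: P(Pipeline overpressure) ≈ 0.3996.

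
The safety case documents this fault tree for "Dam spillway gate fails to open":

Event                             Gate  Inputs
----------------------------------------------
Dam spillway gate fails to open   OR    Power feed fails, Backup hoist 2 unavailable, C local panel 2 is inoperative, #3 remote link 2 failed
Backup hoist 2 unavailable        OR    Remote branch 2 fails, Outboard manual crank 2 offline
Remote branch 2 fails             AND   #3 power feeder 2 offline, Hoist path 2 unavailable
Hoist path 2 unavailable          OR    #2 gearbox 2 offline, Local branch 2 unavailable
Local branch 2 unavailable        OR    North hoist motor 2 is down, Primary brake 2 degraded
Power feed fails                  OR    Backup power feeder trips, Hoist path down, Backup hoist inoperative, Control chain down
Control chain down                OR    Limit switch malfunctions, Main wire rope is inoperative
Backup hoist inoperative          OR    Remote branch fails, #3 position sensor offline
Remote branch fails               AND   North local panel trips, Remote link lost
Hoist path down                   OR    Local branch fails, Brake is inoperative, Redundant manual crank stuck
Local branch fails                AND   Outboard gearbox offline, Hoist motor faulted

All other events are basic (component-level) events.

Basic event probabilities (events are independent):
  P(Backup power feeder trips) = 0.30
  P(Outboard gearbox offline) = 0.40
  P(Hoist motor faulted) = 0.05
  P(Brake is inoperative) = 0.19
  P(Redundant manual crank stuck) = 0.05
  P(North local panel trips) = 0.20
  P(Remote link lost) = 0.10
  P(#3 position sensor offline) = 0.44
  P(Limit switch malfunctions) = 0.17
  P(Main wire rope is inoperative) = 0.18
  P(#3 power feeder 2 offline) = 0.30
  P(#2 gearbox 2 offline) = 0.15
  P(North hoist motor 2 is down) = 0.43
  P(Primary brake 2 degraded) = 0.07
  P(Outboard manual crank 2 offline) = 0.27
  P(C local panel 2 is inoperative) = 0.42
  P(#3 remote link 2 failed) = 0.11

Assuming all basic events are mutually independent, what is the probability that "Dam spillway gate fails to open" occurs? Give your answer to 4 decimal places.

0.9379

P(Local branch fails) [AND] = 0.40 × 0.05 = 0.020000
P(Hoist path down) [OR] = 1 − (1−0.020000) × (1−0.19) × (1−0.05) = 0.245890
P(Remote branch fails) [AND] = 0.20 × 0.10 = 0.020000
P(Backup hoist inoperative) [OR] = 1 − (1−0.020000) × (1−0.44) = 0.451200
P(Control chain down) [OR] = 1 − (1−0.17) × (1−0.18) = 0.319400
P(Power feed fails) [OR] = 1 − (1−0.30) × (1−0.245890) × (1−0.451200) × (1−0.319400) = 0.802831
P(Local branch 2 unavailable) [OR] = 1 − (1−0.43) × (1−0.07) = 0.469900
P(Hoist path 2 unavailable) [OR] = 1 − (1−0.15) × (1−0.469900) = 0.549415
P(Remote branch 2 fails) [AND] = 0.30 × 0.549415 = 0.164825
P(Backup hoist 2 unavailable) [OR] = 1 − (1−0.164825) × (1−0.27) = 0.390322
P(Dam spillway gate fails to open) [OR] = 1 − (1−0.802831) × (1−0.390322) × (1−0.42) × (1−0.11) = 0.937948
Rounded to 4 decimal places: P(Dam spillway gate fails to open) ≈ 0.9379.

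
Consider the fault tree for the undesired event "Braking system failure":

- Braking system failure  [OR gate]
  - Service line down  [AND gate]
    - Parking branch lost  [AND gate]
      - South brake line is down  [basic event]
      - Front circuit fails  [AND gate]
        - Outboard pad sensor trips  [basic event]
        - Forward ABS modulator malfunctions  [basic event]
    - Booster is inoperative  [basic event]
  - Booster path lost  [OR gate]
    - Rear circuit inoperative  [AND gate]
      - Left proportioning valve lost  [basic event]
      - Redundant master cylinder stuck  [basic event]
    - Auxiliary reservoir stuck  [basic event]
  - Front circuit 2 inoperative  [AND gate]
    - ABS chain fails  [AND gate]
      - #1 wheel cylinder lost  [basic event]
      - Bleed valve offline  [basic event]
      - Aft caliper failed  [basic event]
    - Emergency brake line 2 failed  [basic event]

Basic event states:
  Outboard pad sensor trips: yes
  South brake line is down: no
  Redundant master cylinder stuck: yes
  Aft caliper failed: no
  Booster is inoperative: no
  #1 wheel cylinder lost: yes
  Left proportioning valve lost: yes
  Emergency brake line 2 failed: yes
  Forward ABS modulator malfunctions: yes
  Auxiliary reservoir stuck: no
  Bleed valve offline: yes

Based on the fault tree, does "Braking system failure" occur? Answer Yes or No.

Front circuit fails [AND]: Outboard pad sensor trips=occurs, Forward ABS modulator malfunctions=occurs → all inputs occur → occurs.
Parking branch lost [AND]: South brake line is down=not, Front circuit fails=occurs → not all inputs occur → does not occur.
Service line down [AND]: Parking branch lost=not, Booster is inoperative=not → not all inputs occur → does not occur.
Rear circuit inoperative [AND]: Left proportioning valve lost=occurs, Redundant master cylinder stuck=occurs → all inputs occur → occurs.
Booster path lost [OR]: Rear circuit inoperative=occurs, Auxiliary reservoir stuck=not → at least one input occurs → occurs.
ABS chain fails [AND]: #1 wheel cylinder lost=occurs, Bleed valve offline=occurs, Aft caliper failed=not → not all inputs occur → does not occur.
Front circuit 2 inoperative [AND]: ABS chain fails=not, Emergency brake line 2 failed=occurs → not all inputs occur → does not occur.
Braking system failure [OR]: Service line down=not, Booster path lost=occurs, Front circuit 2 inoperative=not → at least one input occurs → occurs.

Yes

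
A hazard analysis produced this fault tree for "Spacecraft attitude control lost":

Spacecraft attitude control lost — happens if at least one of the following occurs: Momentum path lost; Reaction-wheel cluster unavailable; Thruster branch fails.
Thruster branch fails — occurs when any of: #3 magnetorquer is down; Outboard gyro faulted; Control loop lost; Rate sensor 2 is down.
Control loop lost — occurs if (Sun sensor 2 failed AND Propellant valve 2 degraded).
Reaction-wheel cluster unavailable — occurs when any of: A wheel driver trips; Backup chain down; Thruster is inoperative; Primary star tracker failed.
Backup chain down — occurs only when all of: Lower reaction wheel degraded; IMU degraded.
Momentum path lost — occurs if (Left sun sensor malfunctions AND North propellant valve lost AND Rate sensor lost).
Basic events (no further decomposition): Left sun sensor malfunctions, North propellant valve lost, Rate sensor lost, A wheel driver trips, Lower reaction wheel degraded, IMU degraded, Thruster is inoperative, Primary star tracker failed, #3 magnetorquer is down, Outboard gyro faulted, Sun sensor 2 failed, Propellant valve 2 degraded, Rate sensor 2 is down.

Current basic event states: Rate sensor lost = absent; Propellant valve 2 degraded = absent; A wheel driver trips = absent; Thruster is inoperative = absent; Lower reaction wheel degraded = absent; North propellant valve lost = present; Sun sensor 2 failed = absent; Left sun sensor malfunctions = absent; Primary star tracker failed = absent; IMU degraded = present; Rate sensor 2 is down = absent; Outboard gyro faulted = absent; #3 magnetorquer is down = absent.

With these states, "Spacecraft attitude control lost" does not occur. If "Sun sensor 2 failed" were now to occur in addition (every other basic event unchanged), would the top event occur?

Counterfactual: set "Sun sensor 2 failed" to occurred.
Momentum path lost [AND]: Left sun sensor malfunctions=not, North propellant valve lost=occurs, Rate sensor lost=not → not all inputs occur → does not occur.
Backup chain down [AND]: Lower reaction wheel degraded=not, IMU degraded=occurs → not all inputs occur → does not occur.
Reaction-wheel cluster unavailable [OR]: A wheel driver trips=not, Backup chain down=not, Thruster is inoperative=not, Primary star tracker failed=not → no input occurs → does not occur.
Control loop lost [AND]: Sun sensor 2 failed=occurs, Propellant valve 2 degraded=not → not all inputs occur → does not occur.
Thruster branch fails [OR]: #3 magnetorquer is down=not, Outboard gyro faulted=not, Control loop lost=not, Rate sensor 2 is down=not → no input occurs → does not occur.
Spacecraft attitude control lost [OR]: Momentum path lost=not, Reaction-wheel cluster unavailable=not, Thruster branch fails=not → no input occurs → does not occur.

No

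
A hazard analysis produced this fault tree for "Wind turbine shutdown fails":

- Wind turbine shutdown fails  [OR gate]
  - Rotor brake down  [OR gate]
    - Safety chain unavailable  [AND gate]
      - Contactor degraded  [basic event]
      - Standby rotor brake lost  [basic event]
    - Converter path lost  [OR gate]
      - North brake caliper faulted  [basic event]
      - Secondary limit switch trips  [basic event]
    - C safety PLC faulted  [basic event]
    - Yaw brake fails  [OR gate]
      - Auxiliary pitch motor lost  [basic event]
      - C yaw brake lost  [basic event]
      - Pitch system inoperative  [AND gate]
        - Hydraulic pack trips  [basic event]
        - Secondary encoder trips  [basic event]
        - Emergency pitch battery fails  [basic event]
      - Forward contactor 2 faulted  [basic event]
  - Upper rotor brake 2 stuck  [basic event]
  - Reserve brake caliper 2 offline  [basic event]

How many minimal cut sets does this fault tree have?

10

Safety chain unavailable [AND]: one cut set from each child combined → 1 × 1 = 1 cut set(s).
Converter path lost [OR]: union of children's cut sets → 2 cut set(s).
Pitch system inoperative [AND]: one cut set from each child combined → 1 × 1 × 1 = 1 cut set(s).
Yaw brake fails [OR]: union of children's cut sets → 4 cut set(s).
Rotor brake down [OR]: union of children's cut sets → 8 cut set(s).
Wind turbine shutdown fails [OR]: union of children's cut sets → 10 cut set(s).
Minimal cut sets: {Contactor degraded, Standby rotor brake lost}; {North brake caliper faulted}; {Secondary limit switch trips}; {C safety PLC faulted}; {Auxiliary pitch motor lost}; {C yaw brake lost}; {Emergency pitch battery fails, Hydraulic pack trips, Secondary encoder trips}; {Forward contactor 2 faulted}; {Upper rotor brake 2 stuck}; {Reserve brake caliper 2 offline}.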